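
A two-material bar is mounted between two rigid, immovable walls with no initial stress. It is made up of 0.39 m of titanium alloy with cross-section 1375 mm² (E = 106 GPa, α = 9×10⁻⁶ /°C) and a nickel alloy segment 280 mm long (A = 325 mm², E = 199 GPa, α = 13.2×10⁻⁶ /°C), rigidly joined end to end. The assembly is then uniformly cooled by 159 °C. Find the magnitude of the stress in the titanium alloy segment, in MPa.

If the supports were absent, the total length change would be Σ αᵢΔT Lᵢ = 9×10⁻⁶×159×390 + 13.2×10⁻⁶×159×280 = 1.146 mm.
Since the ends are fixed, an axial force P builds up, equal in every segment, with P · Σ Lᵢ/(AᵢEᵢ) = δ_free.
The series flexibility is Σ Lᵢ/(AᵢEᵢ) = 390/(1375×106×10³) + 280/(325×199×10³) = 7.005×10⁻⁶ mm/N.
P = 1.146 / 7.005×10⁻⁶ = 163600 N = 163.6 kN, tensile.
σ_{titanium alloy} = P / A = 163600 / 1375 = 119 MPa.

σ ≈ 119 MPa (tensile)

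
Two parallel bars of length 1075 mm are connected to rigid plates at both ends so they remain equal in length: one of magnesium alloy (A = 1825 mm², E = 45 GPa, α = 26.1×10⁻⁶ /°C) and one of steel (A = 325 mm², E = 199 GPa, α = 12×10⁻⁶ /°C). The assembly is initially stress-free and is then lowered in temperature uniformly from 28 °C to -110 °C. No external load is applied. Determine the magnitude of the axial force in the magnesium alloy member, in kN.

P ≈ 70.4 kN (tensile in the magnesium alloy)

Equilibrium of a rigid end plate with no external load gives equal and opposite internal forces ±P in the two members. Since α_{magnesium alloy} > α_{steel}, cooling drives the magnesium alloy into tension and the steel into compression.
Compatibility of the two members (thermal + elastic change equal): (α₁ − α₂)ΔT = P·[1/(A₁E₁) + 1/(A₂E₂)].
|α₁ − α₂|·ΔT = 14.1×10⁻⁶ × 138 = 0.001946.
1/(A₁E₁) + 1/(A₂E₂) = 1/(1825×45×10³) + 1/(325×199×10³) = 2.764×10⁻⁸ N⁻¹.
P = 0.001946 / 2.764×10⁻⁸ = 70400 N = 70.4 kN.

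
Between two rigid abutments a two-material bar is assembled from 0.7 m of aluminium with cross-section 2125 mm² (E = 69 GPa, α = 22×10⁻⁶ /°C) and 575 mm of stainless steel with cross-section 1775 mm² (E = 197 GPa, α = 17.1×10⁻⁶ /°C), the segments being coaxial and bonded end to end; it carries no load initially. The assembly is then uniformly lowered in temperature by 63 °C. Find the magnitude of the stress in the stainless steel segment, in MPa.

σ ≈ 140 MPa (tensile)

Free thermal contraction of the whole bar: Σ αᵢΔT Lᵢ = 22×10⁻⁶×63×700 + 17.1×10⁻⁶×63×575 = 1.59 mm.
Since the ends are fixed, an axial force P builds up, equal in every segment, with P · Σ Lᵢ/(AᵢEᵢ) = δ_free.
Σ Lᵢ/(AᵢEᵢ) = 700/(2125×69×10³) + 575/(1775×197×10³) = 6.418×10⁻⁶ mm/N.
So P = 1.59 / 6.418×10⁻⁶ = 247.7 kN, tensile.
σ_{stainless steel} = P / A = 247700 / 1775 = 139.5 MPa.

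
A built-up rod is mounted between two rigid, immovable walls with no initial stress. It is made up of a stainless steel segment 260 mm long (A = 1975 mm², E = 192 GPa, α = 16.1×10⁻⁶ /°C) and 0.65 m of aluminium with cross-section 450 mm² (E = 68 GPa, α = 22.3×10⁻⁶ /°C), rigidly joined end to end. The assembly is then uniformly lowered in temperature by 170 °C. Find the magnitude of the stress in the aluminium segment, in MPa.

σ ≈ 322 MPa (tensile)

If the supports were absent, the total length change would be Σ αᵢΔT Lᵢ = 16.1×10⁻⁶×170×260 + 22.3×10⁻⁶×170×650 = 3.176 mm.
The rigid supports impose zero overall length change; the single axial force P common to all segments must satisfy P Σ Lᵢ/(AᵢEᵢ) = δ_free.
The series flexibility is Σ Lᵢ/(AᵢEᵢ) = 260/(1975×192×10³) + 650/(450×68×10³) = 2.193×10⁻⁵ mm/N.
P = 3.176 / 2.193×10⁻⁵ = 144800 N = 144.8 kN, tensile.
σ_{aluminium} = P / A = 144800 / 450 = 321.8 MPa.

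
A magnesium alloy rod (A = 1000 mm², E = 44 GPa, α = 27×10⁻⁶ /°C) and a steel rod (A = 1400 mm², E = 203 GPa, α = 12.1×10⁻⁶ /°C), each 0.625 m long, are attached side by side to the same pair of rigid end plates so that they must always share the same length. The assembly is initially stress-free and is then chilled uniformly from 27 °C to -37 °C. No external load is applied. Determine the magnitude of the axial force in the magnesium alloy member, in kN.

P ≈ 36.3 kN (tensile in the magnesium alloy)

The magnesium alloy has the larger α, so on cooling it would change length more than the steel if both were free. The rigid plates force a common final length, so the magnesium alloy is put into tension and the steel into compression, with equal and opposite forces P (no external load).
Equating the net (thermal + elastic) strains gives |α₁ − α₂|·ΔT = P·[1/(A₁E₁) + 1/(A₂E₂)].
|α₁ − α₂|·ΔT = 14.9×10⁻⁶ × 64 = 0.0009536.
1/(A₁E₁) + 1/(A₂E₂) = 1/(1000×44×10³) + 1/(1400×203×10³) = 2.625×10⁻⁸ N⁻¹.
So P = 0.0009536 / 2.625×10⁻⁸ = 36.33 kN.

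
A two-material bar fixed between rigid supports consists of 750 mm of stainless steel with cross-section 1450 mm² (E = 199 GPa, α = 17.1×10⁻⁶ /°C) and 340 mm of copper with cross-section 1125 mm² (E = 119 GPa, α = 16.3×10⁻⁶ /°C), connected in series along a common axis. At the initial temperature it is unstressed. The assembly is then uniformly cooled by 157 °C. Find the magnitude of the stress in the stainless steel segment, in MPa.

σ ≈ 387 MPa (tensile)

With the walls removed the bar would change length by δ_free = Σ αᵢΔT Lᵢ = 17.1×10⁻⁶×157×750 + 16.3×10⁻⁶×157×340 = 2.884 mm.
Since the ends are fixed, an axial force P builds up, equal in every segment, with P · Σ Lᵢ/(AᵢEᵢ) = δ_free.
Σ Lᵢ/(AᵢEᵢ) = 750/(1450×199×10³) + 340/(1125×119×10³) = 5.139×10⁻⁶ mm/N.
P = 2.884 / 5.139×10⁻⁶ = 561100 N = 561.1 kN, tensile.
σ_{stainless steel} = P / A = 561100 / 1450 = 387 MPa.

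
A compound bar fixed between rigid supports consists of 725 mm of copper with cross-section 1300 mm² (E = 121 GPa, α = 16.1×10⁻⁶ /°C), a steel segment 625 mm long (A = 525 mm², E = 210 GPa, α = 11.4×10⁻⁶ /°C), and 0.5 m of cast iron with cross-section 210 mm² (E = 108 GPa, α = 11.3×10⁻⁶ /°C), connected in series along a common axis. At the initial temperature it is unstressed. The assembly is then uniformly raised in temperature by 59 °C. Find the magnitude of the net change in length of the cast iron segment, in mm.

|ΔL| ≈ 0.65 mm

With the walls removed the bar would change length by δ_free = Σ αᵢΔT Lᵢ = 16.1×10⁻⁶×59×725 + 11.4×10⁻⁶×59×625 + 11.3×10⁻⁶×59×500 = 1.442 mm.
The walls prevent any net length change, so an axial force P (same in every segment) develops. Compatibility: P · Σ Lᵢ/(AᵢEᵢ) = δ_free.
Σ Lᵢ/(AᵢEᵢ) = 725/(1300×121×10³) + 625/(525×210×10³) + 500/(210×108×10³) = 3.232×10⁻⁵ mm/N.
Hence P = δ_free / Σ(L/AE) = 1.442/3.232×10⁻⁵ = 44.62 kN (compressive).
For the cast iron segment, free thermal change = 11.3×10⁻⁶×59×500 = 0.3333 mm and elastic change from P = 44620×500/(210×108×10³) = 0.9838 mm; these oppose, so the net change is 0.65 mm (segment shortens).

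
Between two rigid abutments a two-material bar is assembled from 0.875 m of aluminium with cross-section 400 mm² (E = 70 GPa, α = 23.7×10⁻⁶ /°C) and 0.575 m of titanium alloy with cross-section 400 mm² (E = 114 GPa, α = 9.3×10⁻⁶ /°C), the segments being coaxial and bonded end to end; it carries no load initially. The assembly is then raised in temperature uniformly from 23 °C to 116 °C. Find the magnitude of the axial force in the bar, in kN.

P ≈ 55.3 kN (compressive)

If the supports were absent, the total length change would be Σ αᵢΔT Lᵢ = 23.7×10⁻⁶×93×875 + 9.3×10⁻⁶×93×575 = 2.426 mm.
Since the ends are fixed, an axial force P builds up, equal in every segment, with P · Σ Lᵢ/(AᵢEᵢ) = δ_free.
Σ Lᵢ/(AᵢEᵢ) = 875/(400×70×10³) + 575/(400×114×10³) = 4.386×10⁻⁵ mm/N.
So P = 2.426 / 4.386×10⁻⁵ = 55.31 kN, compressive.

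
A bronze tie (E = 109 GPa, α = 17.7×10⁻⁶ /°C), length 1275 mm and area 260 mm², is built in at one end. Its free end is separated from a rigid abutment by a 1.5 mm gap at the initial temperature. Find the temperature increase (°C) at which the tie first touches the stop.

Contact occurs when the free expansion equals the gap: αΔT L = 1.5 mm.
So ΔT = g/(αL) = 1.5/(17.7×10⁻⁶ × 1275) = 66.47 °C.

ΔT ≈ 66.5 °C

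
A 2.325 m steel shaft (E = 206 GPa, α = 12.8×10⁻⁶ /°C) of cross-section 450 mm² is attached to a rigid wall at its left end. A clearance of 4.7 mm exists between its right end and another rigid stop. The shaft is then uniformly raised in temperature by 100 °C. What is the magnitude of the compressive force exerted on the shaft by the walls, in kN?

Unrestrained expansion: δ_free = αΔT L = 12.8×10⁻⁶ × 100 × 2325 = 2.976 mm.
This is smaller than the 4.7 mm clearance, so the shaft expands freely without reaching the stop — the stress is zero.

P ≈ 0 kN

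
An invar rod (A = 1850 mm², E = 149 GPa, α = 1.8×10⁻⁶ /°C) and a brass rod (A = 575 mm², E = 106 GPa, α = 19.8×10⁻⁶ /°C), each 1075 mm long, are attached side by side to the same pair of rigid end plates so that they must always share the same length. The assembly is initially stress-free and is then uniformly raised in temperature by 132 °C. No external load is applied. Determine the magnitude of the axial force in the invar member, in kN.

The brass has the larger α, so on heating it would change length more than the invar if both were free. The rigid plates force a common final length, so the brass is put into compression and the invar into tension, with equal and opposite forces P (no external load).
Setting the final lengths equal and cancelling L: (α₁ − α₂)ΔT = P/(A₁E₁) + P/(A₂E₂).
|α₁ − α₂|·ΔT = 18×10⁻⁶ × 132 = 0.002376.
1/(A₁E₁) + 1/(A₂E₂) = 1/(1850×149×10³) + 1/(575×106×10³) = 2.003×10⁻⁸ N⁻¹.
So P = 0.002376 / 2.003×10⁻⁸ = 118.6 kN.

P ≈ 119 kN (tensile in the invar)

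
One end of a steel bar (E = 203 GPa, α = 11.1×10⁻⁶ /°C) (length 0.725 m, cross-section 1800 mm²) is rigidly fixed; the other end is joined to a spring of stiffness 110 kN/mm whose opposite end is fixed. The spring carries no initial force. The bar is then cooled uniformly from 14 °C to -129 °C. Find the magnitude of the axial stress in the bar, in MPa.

If the spring were absent the bar would shorten by αΔT L = 11.1×10⁻⁶ × 143 × 725 = 1.151 mm.
With a force P in the spring, the elastic change of the bar is PL/(AE) and that of the spring is P/k; compatibility requires their sum to equal δ_free.
P [ L/(AE) + 1/k ] = δ_free → P [ 725/(1800×203×10³) + 1/(110×10³) ] = 1.151.
P = 1.151 / 1.108×10⁻⁵ = 103900 N.
σ = P/A = 103900/1800 = 57.73 MPa.

σ ≈ 57.7 MPa (tensile)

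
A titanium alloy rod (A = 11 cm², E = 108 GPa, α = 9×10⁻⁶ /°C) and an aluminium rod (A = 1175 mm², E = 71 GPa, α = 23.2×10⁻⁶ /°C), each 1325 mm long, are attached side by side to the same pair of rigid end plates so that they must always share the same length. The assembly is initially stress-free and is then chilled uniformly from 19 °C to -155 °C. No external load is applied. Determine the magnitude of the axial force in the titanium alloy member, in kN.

Both members must finish at the same length. With the larger α, the aluminium tends to over-contract; the plates restrain it, putting the aluminium in tension and the titanium alloy in compression. With no external load the two internal forces are equal and opposite, magnitude P.
Setting the final lengths equal and cancelling L: (α₁ − α₂)ΔT = P/(A₁E₁) + P/(A₂E₂).
|α₁ − α₂|·ΔT = 14.2×10⁻⁶ × 174 = 0.002471.
1/(A₁E₁) + 1/(A₂E₂) = 1/(1100×108×10³) + 1/(1175×71×10³) = 2.04×10⁻⁸ N⁻¹.
P = 0.002471 / 2.04×10⁻⁸ = 121100 N = 121.1 kN.

P ≈ 121 kN (compressive in the titanium alloy)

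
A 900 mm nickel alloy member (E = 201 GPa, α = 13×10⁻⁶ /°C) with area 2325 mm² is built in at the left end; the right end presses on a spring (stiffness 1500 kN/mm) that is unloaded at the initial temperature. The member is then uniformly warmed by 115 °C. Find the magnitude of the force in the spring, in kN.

If the spring were absent the member would lengthen by αΔT L = 13×10⁻⁶ × 115 × 900 = 1.345 mm.
With a force P in the spring, the elastic change of the member is PL/(AE) and that of the spring is P/k; compatibility requires their sum to equal δ_free.
P [ L/(AE) + 1/k ] = δ_free → P [ 900/(2325×201×10³) + 1/(1500×10³) ] = 1.345.
P = 1.345 / 2.593×10⁻⁶ = 519000 N.

P ≈ 519 kN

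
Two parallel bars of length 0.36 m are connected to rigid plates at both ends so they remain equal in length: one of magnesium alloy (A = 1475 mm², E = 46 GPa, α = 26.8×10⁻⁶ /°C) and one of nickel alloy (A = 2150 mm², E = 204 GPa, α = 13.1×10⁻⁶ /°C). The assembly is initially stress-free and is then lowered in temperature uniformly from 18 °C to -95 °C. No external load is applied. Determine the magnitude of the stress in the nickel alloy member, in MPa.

Equilibrium of a rigid end plate with no external load gives equal and opposite internal forces ±P in the two members. Since α_{magnesium alloy} > α_{nickel alloy}, cooling drives the magnesium alloy into tension and the nickel alloy into compression.
Setting the final lengths equal and cancelling L: (α₁ − α₂)ΔT = P/(A₁E₁) + P/(A₂E₂).
|α₁ − α₂|·ΔT = 13.7×10⁻⁶ × 113 = 0.001548.
1/(A₁E₁) + 1/(A₂E₂) = 1/(1475×46×10³) + 1/(2150×204×10³) = 1.702×10⁻⁸ N⁻¹.
So P = 0.001548 / 1.702×10⁻⁸ = 90.97 kN.
σ_{nickel alloy} = P/A₂ = 90970/2150 = 42.31 MPa, compressive.

σ ≈ 42.3 MPa (compressive)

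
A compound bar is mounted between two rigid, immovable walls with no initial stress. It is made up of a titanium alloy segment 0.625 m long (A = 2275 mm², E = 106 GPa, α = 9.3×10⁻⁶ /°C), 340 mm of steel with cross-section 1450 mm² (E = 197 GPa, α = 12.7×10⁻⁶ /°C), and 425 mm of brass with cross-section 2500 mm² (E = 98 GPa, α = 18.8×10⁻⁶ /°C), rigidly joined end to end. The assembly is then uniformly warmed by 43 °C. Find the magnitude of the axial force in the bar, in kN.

If the supports were absent, the total length change would be Σ αᵢΔT Lᵢ = 9.3×10⁻⁶×43×625 + 12.7×10⁻⁶×43×340 + 18.8×10⁻⁶×43×425 = 0.7792 mm.
The rigid supports impose zero overall length change; the single axial force P common to all segments must satisfy P Σ Lᵢ/(AᵢEᵢ) = δ_free.
The series flexibility is Σ Lᵢ/(AᵢEᵢ) = 625/(2275×106×10³) + 340/(1450×197×10³) + 425/(2500×98×10³) = 5.517×10⁻⁶ mm/N.
P = 0.7792 / 5.517×10⁻⁶ = 141200 N = 141.2 kN, compressive.

P ≈ 141 kN (compressive)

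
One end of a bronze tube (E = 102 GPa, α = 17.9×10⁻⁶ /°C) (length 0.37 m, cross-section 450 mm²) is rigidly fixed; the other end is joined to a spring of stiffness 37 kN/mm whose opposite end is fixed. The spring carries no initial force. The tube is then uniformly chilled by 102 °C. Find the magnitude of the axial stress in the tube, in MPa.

The unrestrained thermal change is αΔT L = 17.9×10⁻⁶ × 102 × 370 = 0.6755 mm.
Let P be the tensile force in the spring. The tube extends elastically by PL/(AE) and the spring stretches by P/k; together these equal δ_free.
P [ L/(AE) + 1/k ] = δ_free → P [ 370/(450×102×10³) + 1/(37×10³) ] = 0.6755.
P = 0.6755 / 3.509×10⁻⁵ = 19250 N.
σ = P/A = 19250/450 = 42.78 MPa.

σ ≈ 42.8 MPa (tensile)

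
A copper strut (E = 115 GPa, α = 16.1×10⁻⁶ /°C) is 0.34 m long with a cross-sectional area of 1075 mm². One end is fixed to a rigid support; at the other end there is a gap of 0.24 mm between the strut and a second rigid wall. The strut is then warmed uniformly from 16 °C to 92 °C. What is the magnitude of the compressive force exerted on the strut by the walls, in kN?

P ≈ 64 kN

Free thermal elongation = αΔT L = 16.1×10⁻⁶ × 76 × 340 = 0.416 mm.
After closing the 0.24 mm clearance, 0.416 − 0.24 = 0.176 mm of expansion remains to be suppressed by the wall.
That suppressed elongation corresponds to σ = E·Δ/L = 115×10³ × 0.176/340 = 59.54 MPa.
P = σA = 59.54 × 1075 = 64 kN.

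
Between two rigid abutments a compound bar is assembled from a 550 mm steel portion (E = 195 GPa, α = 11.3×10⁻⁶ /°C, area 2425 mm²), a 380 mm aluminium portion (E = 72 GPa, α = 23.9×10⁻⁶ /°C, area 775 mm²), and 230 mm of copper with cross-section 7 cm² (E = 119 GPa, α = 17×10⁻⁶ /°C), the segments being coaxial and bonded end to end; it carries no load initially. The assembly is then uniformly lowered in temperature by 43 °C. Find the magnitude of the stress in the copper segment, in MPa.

With the walls removed the bar would change length by δ_free = Σ αᵢΔT Lᵢ = 11.3×10⁻⁶×43×550 + 23.9×10⁻⁶×43×380 + 17×10⁻⁶×43×230 = 0.8259 mm.
The walls prevent any net length change, so an axial force P (same in every segment) develops. Compatibility: P · Σ Lᵢ/(AᵢEᵢ) = δ_free.
Σ Lᵢ/(AᵢEᵢ) = 550/(2425×195×10³) + 380/(775×72×10³) + 230/(700×119×10³) = 1.073×10⁻⁵ mm/N.
Hence P = δ_free / Σ(L/AE) = 0.8259/1.073×10⁻⁵ = 76.94 kN (tensile).
σ_{copper} = P / A = 76940 / 700 = 109.9 MPa.

σ ≈ 110 MPa (tensile)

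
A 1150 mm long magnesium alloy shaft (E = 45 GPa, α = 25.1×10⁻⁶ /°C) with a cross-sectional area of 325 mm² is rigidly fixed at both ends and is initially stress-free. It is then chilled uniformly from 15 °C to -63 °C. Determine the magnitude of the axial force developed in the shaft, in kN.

The ends cannot move, so σ = EαΔT = 45×10³ × 25.1×10⁻⁶ × 78 = 88.1 MPa.
P = AEαΔT = 325 × 45×10³ × 25.1×10⁻⁶ × 78 = 28.63 kN (tensile).

P ≈ 28.6 kN (tensile)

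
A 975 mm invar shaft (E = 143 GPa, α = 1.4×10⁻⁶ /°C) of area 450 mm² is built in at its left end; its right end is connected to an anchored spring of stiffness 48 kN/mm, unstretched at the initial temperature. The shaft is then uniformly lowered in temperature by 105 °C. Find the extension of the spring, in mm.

If the spring were absent the shaft would shorten by αΔT L = 1.4×10⁻⁶ × 105 × 975 = 0.1433 mm.
With a force P in the spring, the elastic change of the shaft is PL/(AE) and that of the spring is P/k; compatibility requires their sum to equal δ_free.
P [ L/(AE) + 1/k ] = δ_free → P [ 975/(450×143×10³) + 1/(48×10³) ] = 0.1433.
P = 0.1433 / 3.598×10⁻⁵ = 3983 N.
Spring extension = P/k = 3983/(48×10³) = 0.08298 mm.

δ ≈ 0.083 mm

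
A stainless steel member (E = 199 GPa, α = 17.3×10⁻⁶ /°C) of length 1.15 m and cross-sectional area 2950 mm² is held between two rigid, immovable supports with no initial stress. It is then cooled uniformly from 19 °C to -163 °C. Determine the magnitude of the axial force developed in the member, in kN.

P ≈ 1850 kN (tensile)

With zero net strain, σ = E·αΔT = 199 GPa × 17.3×10⁻⁶ × 182 = 626.6 MPa.
Axial force P = σA = 626.6 × 2950 = 1.848×10⁶ N = 1848 kN, tensile.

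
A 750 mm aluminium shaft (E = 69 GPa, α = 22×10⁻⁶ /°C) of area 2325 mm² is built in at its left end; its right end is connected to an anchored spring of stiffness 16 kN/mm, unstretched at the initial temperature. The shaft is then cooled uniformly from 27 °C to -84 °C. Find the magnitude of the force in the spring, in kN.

P ≈ 27.3 kN

The unrestrained thermal change is αΔT L = 22×10⁻⁶ × 111 × 750 = 1.831 mm.
With a force P in the spring, the elastic change of the shaft is PL/(AE) and that of the spring is P/k; compatibility requires their sum to equal δ_free.
P [ L/(AE) + 1/k ] = δ_free → P [ 750/(2325×69×10³) + 1/(16×10³) ] = 1.831.
P = 1.831 / 6.718×10⁻⁵ = 27260 N.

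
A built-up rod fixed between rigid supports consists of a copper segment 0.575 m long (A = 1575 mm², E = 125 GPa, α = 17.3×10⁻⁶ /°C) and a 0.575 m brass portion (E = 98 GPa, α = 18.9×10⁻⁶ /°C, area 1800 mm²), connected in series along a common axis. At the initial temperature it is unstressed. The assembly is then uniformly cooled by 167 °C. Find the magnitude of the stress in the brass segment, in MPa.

Free thermal contraction of the whole bar: Σ αᵢΔT Lᵢ = 17.3×10⁻⁶×167×575 + 18.9×10⁻⁶×167×575 = 3.476 mm.
The walls prevent any net length change, so an axial force P (same in every segment) develops. Compatibility: P · Σ Lᵢ/(AᵢEᵢ) = δ_free.
The series flexibility is Σ Lᵢ/(AᵢEᵢ) = 575/(1575×125×10³) + 575/(1800×98×10³) = 6.18×10⁻⁶ mm/N.
P = 3.476 / 6.18×10⁻⁶ = 562500 N = 562.5 kN, tensile.
σ_{brass} = P / A = 562500 / 1800 = 312.5 MPa.

σ ≈ 312 MPa (tensile)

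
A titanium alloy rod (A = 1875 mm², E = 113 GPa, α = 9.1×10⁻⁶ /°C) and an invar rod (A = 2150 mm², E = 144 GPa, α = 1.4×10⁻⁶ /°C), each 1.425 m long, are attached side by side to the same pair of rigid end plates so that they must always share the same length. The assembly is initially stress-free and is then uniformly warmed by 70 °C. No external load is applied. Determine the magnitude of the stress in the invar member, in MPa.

The titanium alloy has the larger α, so on heating it would change length more than the invar if both were free. The rigid plates force a common final length, so the titanium alloy is put into compression and the invar into tension, with equal and opposite forces P (no external load).
Equating the net (thermal + elastic) strains gives |α₁ − α₂|·ΔT = P·[1/(A₁E₁) + 1/(A₂E₂)].
|α₁ − α₂|·ΔT = 7.7×10⁻⁶ × 70 = 0.000539.
1/(A₁E₁) + 1/(A₂E₂) = 1/(1875×113×10³) + 1/(2150×144×10³) = 7.95×10⁻⁹ N⁻¹.
So P = 0.000539 / 7.95×10⁻⁹ = 67.8 kN.
σ_{invar} = P/A₂ = 67800/2150 = 31.54 MPa, tensile.

σ ≈ 31.5 MPa (tensile)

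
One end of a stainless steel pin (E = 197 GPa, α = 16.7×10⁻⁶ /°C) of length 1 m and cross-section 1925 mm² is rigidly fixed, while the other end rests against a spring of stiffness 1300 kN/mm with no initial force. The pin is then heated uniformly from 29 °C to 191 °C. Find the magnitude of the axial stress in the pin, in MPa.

σ ≈ 413 MPa (compressive)

The unrestrained thermal change is αΔT L = 16.7×10⁻⁶ × 162 × 1000 = 2.705 mm.
With a force P in the spring, the elastic change of the pin is PL/(AE) and that of the spring is P/k; compatibility requires their sum to equal δ_free.
P [ L/(AE) + 1/k ] = δ_free → P [ 1000/(1925×197×10³) + 1/(1300×10³) ] = 2.705.
P = 2.705 / 3.406×10⁻⁶ = 794300 N.
σ = P/A = 794300/1925 = 412.6 MPa.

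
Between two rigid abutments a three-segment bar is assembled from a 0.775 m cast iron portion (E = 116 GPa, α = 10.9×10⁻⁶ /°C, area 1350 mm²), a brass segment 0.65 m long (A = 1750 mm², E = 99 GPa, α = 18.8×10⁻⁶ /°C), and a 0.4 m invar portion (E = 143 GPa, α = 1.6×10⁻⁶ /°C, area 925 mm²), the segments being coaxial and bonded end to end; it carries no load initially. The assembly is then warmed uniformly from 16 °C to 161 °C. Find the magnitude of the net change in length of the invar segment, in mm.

If the supports were absent, the total length change would be Σ αᵢΔT Lᵢ = 10.9×10⁻⁶×145×775 + 18.8×10⁻⁶×145×650 + 1.6×10⁻⁶×145×400 = 3.09 mm.
The rigid supports impose zero overall length change; the single axial force P common to all segments must satisfy P Σ Lᵢ/(AᵢEᵢ) = δ_free.
Σ Lᵢ/(AᵢEᵢ) = 775/(1350×116×10³) + 650/(1750×99×10³) + 400/(925×143×10³) = 1.172×10⁻⁵ mm/N.
P = 3.09 / 1.172×10⁻⁵ = 263500 N = 263.5 kN, compressive.
For the invar segment, free thermal change = 1.6×10⁻⁶×145×400 = 0.0928 mm and elastic change from P = 263500×400/(925×143×10³) = 0.7969 mm; these oppose, so the net change is 0.704 mm (segment shortens).

|ΔL| ≈ 0.704 mm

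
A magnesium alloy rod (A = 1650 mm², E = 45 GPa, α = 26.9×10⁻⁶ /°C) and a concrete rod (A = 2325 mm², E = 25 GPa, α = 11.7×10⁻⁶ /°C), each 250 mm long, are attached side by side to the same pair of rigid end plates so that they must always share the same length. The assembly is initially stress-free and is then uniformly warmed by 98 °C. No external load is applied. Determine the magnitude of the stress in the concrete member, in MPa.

σ ≈ 20.9 MPa (tensile)

Both members must finish at the same length. With the larger α, the magnesium alloy tends to over-expand; the plates restrain it, putting the magnesium alloy in compression and the concrete in tension. With no external load the two internal forces are equal and opposite, magnitude P.
Compatibility of the two members (thermal + elastic change equal): (α₁ − α₂)ΔT = P·[1/(A₁E₁) + 1/(A₂E₂)].
|α₁ − α₂|·ΔT = 15.2×10⁻⁶ × 98 = 0.00149.
1/(A₁E₁) + 1/(A₂E₂) = 1/(1650×45×10³) + 1/(2325×25×10³) = 3.067×10⁻⁸ N⁻¹.
So P = 0.00149 / 3.067×10⁻⁸ = 48.56 kN.
σ_{concrete} = P/A₂ = 48560/2325 = 20.89 MPa, tensile.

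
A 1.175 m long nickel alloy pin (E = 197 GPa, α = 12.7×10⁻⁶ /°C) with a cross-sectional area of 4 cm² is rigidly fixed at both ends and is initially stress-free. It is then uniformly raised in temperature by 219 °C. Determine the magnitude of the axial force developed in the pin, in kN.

The ends cannot move, so σ = EαΔT = 197×10³ × 12.7×10⁻⁶ × 219 = 547.9 MPa.
Then P = σA = 547.9 × 400 mm² = 219.2 kN, compressive.

P ≈ 219 kN (compressive)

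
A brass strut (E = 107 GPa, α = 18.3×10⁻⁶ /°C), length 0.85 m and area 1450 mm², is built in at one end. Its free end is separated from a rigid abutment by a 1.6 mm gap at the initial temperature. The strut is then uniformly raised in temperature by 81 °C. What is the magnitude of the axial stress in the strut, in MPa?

Unrestrained expansion: δ_free = αΔT L = 18.3×10⁻⁶ × 81 × 850 = 1.26 mm.
This is smaller than the 1.6 mm clearance, so the strut expands freely without reaching the stop — the stress is zero.

σ ≈ 0 MPa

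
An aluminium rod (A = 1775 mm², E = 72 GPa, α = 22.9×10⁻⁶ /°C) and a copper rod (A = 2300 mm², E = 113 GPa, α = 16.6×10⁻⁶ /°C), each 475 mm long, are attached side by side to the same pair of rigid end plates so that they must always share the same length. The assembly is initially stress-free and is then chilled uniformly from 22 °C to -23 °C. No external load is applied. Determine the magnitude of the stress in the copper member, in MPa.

σ ≈ 10.6 MPa (compressive)

Equilibrium of a rigid end plate with no external load gives equal and opposite internal forces ±P in the two members. Since α_{aluminium} > α_{copper}, cooling drives the aluminium into tension and the copper into compression.
Compatibility of the two members (thermal + elastic change equal): (α₁ − α₂)ΔT = P·[1/(A₁E₁) + 1/(A₂E₂)].
|α₁ − α₂|·ΔT = 6.3×10⁻⁶ × 45 = 0.0002835.
1/(A₁E₁) + 1/(A₂E₂) = 1/(1775×72×10³) + 1/(2300×113×10³) = 1.167×10⁻⁸ N⁻¹.
So P = 0.0002835 / 1.167×10⁻⁸ = 24.29 kN.
σ_{copper} = P/A₂ = 24290/2300 = 10.56 MPa, compressive.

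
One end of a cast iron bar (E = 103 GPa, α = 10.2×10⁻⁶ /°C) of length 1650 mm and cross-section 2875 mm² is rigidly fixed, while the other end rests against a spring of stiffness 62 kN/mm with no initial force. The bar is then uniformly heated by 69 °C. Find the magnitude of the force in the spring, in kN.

If the spring were absent the bar would lengthen by αΔT L = 10.2×10⁻⁶ × 69 × 1650 = 1.161 mm.
With a force P in the spring, the elastic change of the bar is PL/(AE) and that of the spring is P/k; compatibility requires their sum to equal δ_free.
So P = δ_free / [L/(AE) + 1/k] = 1.161 / [ 1650/(2875×103×10³) + 1/(62×10³) ].
P = 1.161 / 2.17×10⁻⁵ = 53510 N.

P ≈ 53.5 kN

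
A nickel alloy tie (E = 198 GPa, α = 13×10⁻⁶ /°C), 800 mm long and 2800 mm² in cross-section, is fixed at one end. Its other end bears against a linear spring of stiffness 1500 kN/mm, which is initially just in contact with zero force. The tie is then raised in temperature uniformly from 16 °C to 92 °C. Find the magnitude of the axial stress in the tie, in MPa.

Free thermal expansion: δ_free = αΔT L = 13×10⁻⁶ × 76 × 800 = 0.7904 mm.
Let P be the compressive force at the spring. The tie shortens elastically by PL/(AE) and the spring compresses by P/k; together these equal δ_free.
So P = δ_free / [L/(AE) + 1/k] = 0.7904 / [ 800/(2800×198×10³) + 1/(1500×10³) ].
P = 0.7904 / 2.11×10⁻⁶ = 374700 N.
σ = P/A = 374700/2800 = 133.8 MPa.

σ ≈ 134 MPa (compressive)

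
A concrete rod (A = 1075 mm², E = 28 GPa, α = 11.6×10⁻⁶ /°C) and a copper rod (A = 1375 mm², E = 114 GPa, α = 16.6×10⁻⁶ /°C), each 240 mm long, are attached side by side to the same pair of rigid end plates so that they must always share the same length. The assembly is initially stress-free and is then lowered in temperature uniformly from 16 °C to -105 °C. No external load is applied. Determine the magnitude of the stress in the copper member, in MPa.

σ ≈ 11.1 MPa (tensile)

Equilibrium of a rigid end plate with no external load gives equal and opposite internal forces ±P in the two members. Since α_{copper} > α_{concrete}, cooling drives the copper into tension and the concrete into compression.
Equating the net (thermal + elastic) strains gives |α₁ − α₂|·ΔT = P·[1/(A₁E₁) + 1/(A₂E₂)].
|α₁ − α₂|·ΔT = 5×10⁻⁶ × 121 = 0.000605.
1/(A₁E₁) + 1/(A₂E₂) = 1/(1075×28×10³) + 1/(1375×114×10³) = 3.96×10⁻⁸ N⁻¹.
P = 0.000605 / 3.96×10⁻⁸ = 15280 N = 15.28 kN.
σ_{copper} = P/A₂ = 15280/1375 = 11.11 MPa, tensile.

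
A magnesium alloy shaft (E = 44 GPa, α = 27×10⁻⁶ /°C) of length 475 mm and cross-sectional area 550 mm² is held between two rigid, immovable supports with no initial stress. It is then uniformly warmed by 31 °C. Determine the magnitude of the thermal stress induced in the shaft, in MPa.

With length fixed, the mechanical strain must cancel the thermal strain αΔT = 27×10⁻⁶ × 31 = 837×10⁻⁶.
σ = EαΔT = 44×10³ × 27×10⁻⁶ × 31 = 36.83 MPa (compressive; the shaft is trying to expand).

σ ≈ 36.8 MPa (compressive)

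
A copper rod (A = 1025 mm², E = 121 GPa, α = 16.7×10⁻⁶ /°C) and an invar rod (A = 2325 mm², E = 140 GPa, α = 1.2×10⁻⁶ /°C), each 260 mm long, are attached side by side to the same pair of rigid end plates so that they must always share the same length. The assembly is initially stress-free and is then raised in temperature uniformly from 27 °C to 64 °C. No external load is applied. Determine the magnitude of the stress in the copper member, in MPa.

σ ≈ 50.2 MPa (compressive)

Both members must finish at the same length. With the larger α, the copper tends to over-expand; the plates restrain it, putting the copper in compression and the invar in tension. With no external load the two internal forces are equal and opposite, magnitude P.
Equating the net (thermal + elastic) strains gives |α₁ − α₂|·ΔT = P·[1/(A₁E₁) + 1/(A₂E₂)].
|α₁ − α₂|·ΔT = 15.5×10⁻⁶ × 37 = 0.0005735.
1/(A₁E₁) + 1/(A₂E₂) = 1/(1025×121×10³) + 1/(2325×140×10³) = 1.114×10⁻⁸ N⁻¹.
P = 0.0005735 / 1.114×10⁻⁸ = 51500 N = 51.5 kN.
σ_{copper} = P/A₁ = 51500/1025 = 50.25 MPa, compressive.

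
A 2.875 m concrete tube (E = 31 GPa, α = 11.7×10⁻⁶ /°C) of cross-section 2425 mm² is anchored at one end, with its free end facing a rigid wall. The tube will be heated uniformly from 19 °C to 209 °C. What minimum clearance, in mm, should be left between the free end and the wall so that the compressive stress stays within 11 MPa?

With no wall the tube would lengthen by αΔT L = 11.7×10⁻⁶ × 190 × 2875 = 6.391 mm.
A stress of 11 MPa corresponds to the wall pushing the tube back by σL/E = 11×2875/(31×10³) = 1.02 mm.
So the gap has to take up the difference, g_min = δ_free − σL/E = 6.391 − 1.02 = 5.371 mm.

g ≈ 5.37 mm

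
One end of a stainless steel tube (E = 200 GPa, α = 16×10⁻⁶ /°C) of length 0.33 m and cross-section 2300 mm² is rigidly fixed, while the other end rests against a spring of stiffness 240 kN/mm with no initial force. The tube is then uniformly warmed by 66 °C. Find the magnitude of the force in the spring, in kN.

The unrestrained thermal change is αΔT L = 16×10⁻⁶ × 66 × 330 = 0.3485 mm.
With a force P in the spring, the elastic change of the tube is PL/(AE) and that of the spring is P/k; compatibility requires their sum to equal δ_free.
P [ L/(AE) + 1/k ] = δ_free → P [ 330/(2300×200×10³) + 1/(240×10³) ] = 0.3485.
P = 0.3485 / 4.884×10⁻⁶ = 71350 N.

P ≈ 71.4 kN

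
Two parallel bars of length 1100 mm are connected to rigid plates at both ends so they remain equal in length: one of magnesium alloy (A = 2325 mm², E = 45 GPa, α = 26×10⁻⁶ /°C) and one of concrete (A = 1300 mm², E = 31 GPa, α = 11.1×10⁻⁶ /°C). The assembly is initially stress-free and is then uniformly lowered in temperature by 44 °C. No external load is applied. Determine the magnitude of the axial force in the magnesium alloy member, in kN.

P ≈ 19.1 kN (tensile in the magnesium alloy)

Both members must finish at the same length. With the larger α, the magnesium alloy tends to over-contract; the plates restrain it, putting the magnesium alloy in tension and the concrete in compression. With no external load the two internal forces are equal and opposite, magnitude P.
Compatibility of the two members (thermal + elastic change equal): (α₁ − α₂)ΔT = P·[1/(A₁E₁) + 1/(A₂E₂)].
|α₁ − α₂|·ΔT = 14.9×10⁻⁶ × 44 = 0.0006556.
1/(A₁E₁) + 1/(A₂E₂) = 1/(2325×45×10³) + 1/(1300×31×10³) = 3.437×10⁻⁸ N⁻¹.
P = 0.0006556 / 3.437×10⁻⁸ = 19070 N = 19.07 kN.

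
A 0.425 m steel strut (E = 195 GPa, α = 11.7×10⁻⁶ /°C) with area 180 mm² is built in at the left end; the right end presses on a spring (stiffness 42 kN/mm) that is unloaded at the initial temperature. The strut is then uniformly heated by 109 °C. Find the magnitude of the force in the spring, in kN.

P ≈ 15.1 kN

If the spring were absent the strut would lengthen by αΔT L = 11.7×10⁻⁶ × 109 × 425 = 0.542 mm.
With a force P in the spring, the elastic change of the strut is PL/(AE) and that of the spring is P/k; compatibility requires their sum to equal δ_free.
So P = δ_free / [L/(AE) + 1/k] = 0.542 / [ 425/(180×195×10³) + 1/(42×10³) ].
P = 0.542 / 3.592×10⁻⁵ = 15090 N.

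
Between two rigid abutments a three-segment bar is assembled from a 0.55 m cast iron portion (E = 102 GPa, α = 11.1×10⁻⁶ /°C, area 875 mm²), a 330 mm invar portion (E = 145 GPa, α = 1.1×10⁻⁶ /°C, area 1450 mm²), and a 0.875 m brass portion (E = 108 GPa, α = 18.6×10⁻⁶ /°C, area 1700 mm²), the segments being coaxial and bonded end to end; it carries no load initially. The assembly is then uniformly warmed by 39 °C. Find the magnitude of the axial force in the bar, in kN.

With the walls removed the bar would change length by δ_free = Σ αᵢΔT Lᵢ = 11.1×10⁻⁶×39×550 + 1.1×10⁻⁶×39×330 + 18.6×10⁻⁶×39×875 = 0.887 mm.
The rigid supports impose zero overall length change; the single axial force P common to all segments must satisfy P Σ Lᵢ/(AᵢEᵢ) = δ_free.
Σ Lᵢ/(AᵢEᵢ) = 550/(875×102×10³) + 330/(1450×145×10³) + 875/(1700×108×10³) = 1.25×10⁻⁵ mm/N.
Hence P = δ_free / Σ(L/AE) = 0.887/1.25×10⁻⁵ = 70.97 kN (compressive).

P ≈ 71 kN (compressive)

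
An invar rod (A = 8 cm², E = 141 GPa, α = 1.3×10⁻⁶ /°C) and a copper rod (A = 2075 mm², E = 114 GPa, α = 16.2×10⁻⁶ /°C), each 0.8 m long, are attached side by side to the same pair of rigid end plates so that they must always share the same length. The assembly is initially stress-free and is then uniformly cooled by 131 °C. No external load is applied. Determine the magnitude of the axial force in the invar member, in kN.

P ≈ 149 kN (compressive in the invar)

Both members must finish at the same length. With the larger α, the copper tends to over-contract; the plates restrain it, putting the copper in tension and the invar in compression. With no external load the two internal forces are equal and opposite, magnitude P.
Setting the final lengths equal and cancelling L: (α₁ − α₂)ΔT = P/(A₁E₁) + P/(A₂E₂).
|α₁ − α₂|·ΔT = 14.9×10⁻⁶ × 131 = 0.001952.
1/(A₁E₁) + 1/(A₂E₂) = 1/(800×141×10³) + 1/(2075×114×10³) = 1.309×10⁻⁸ N⁻¹.
So P = 0.001952 / 1.309×10⁻⁸ = 149.1 kN.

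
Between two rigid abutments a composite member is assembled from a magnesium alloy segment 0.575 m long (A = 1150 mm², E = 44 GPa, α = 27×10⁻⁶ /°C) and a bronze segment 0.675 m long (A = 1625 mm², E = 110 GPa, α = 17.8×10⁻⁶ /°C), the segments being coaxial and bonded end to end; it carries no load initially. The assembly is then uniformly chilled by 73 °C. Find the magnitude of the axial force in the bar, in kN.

With the walls removed the bar would change length by δ_free = Σ αᵢΔT Lᵢ = 27×10⁻⁶×73×575 + 17.8×10⁻⁶×73×675 = 2.01 mm.
The walls prevent any net length change, so an axial force P (same in every segment) develops. Compatibility: P · Σ Lᵢ/(AᵢEᵢ) = δ_free.
The series flexibility is Σ Lᵢ/(AᵢEᵢ) = 575/(1150×44×10³) + 675/(1625×110×10³) = 1.514×10⁻⁵ mm/N.
P = 2.01 / 1.514×10⁻⁵ = 132800 N = 132.8 kN, tensile.

P ≈ 133 kN (tensile)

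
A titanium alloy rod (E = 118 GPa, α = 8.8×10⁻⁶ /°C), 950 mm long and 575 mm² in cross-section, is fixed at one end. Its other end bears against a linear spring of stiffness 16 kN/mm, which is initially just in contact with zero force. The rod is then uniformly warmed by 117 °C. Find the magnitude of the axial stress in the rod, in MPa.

The unrestrained thermal change is αΔT L = 8.8×10⁻⁶ × 117 × 950 = 0.9781 mm.
With a force P in the spring, the elastic change of the rod is PL/(AE) and that of the spring is P/k; compatibility requires their sum to equal δ_free.
P [ L/(AE) + 1/k ] = δ_free → P [ 950/(575×118×10³) + 1/(16×10³) ] = 0.9781.
P = 0.9781 / 7.65×10⁻⁵ = 12790 N.
σ = P/A = 12790/575 = 22.24 MPa.

σ ≈ 22.2 MPa (compressive)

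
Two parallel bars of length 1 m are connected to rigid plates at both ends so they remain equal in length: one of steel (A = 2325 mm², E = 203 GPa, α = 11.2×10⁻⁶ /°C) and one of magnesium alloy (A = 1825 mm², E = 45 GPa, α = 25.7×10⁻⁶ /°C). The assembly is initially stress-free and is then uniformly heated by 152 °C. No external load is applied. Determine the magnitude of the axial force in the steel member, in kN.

The magnesium alloy has the larger α, so on heating it would change length more than the steel if both were free. The rigid plates force a common final length, so the magnesium alloy is put into compression and the steel into tension, with equal and opposite forces P (no external load).
Setting the final lengths equal and cancelling L: (α₁ − α₂)ΔT = P/(A₁E₁) + P/(A₂E₂).
|α₁ − α₂|·ΔT = 14.5×10⁻⁶ × 152 = 0.002204.
1/(A₁E₁) + 1/(A₂E₂) = 1/(2325×203×10³) + 1/(1825×45×10³) = 1.43×10⁻⁸ N⁻¹.
P = 0.002204 / 1.43×10⁻⁸ = 154200 N = 154.2 kN.

P ≈ 154 kN (tensile in the steel)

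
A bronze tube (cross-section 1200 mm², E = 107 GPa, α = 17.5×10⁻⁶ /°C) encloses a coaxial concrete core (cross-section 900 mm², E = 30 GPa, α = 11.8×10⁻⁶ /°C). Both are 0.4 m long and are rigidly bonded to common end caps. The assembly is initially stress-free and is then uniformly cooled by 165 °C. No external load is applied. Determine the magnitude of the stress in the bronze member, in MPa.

σ ≈ 17.5 MPa (tensile)

Both members must finish at the same length. With the larger α, the bronze tends to over-contract; the plates restrain it, putting the bronze in tension and the concrete in compression. With no external load the two internal forces are equal and opposite, magnitude P.
Setting the final lengths equal and cancelling L: (α₁ − α₂)ΔT = P/(A₁E₁) + P/(A₂E₂).
|α₁ − α₂|·ΔT = 5.7×10⁻⁶ × 165 = 0.0009405.
1/(A₁E₁) + 1/(A₂E₂) = 1/(1200×107×10³) + 1/(900×30×10³) = 4.483×10⁻⁸ N⁻¹.
P = 0.0009405 / 4.483×10⁻⁸ = 20980 N = 20.98 kN.
σ_{bronze} = P/A₁ = 20980/1200 = 17.48 MPa, tensile.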